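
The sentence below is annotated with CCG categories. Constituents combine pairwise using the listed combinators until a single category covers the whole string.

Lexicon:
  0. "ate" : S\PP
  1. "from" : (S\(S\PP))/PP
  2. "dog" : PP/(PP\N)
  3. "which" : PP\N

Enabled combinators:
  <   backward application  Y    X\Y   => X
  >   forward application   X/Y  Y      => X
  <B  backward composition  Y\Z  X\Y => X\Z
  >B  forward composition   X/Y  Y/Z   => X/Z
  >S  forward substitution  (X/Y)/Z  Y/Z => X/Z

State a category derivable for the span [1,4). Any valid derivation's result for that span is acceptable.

[0,4] S   <
  [0,1] "ate" : S\PP
  [1,4] S\(S\PP)   >
    [1,2] "from" : (S\(S\PP))/PP
    [2,4] PP   >
      [2,3] "dog" : PP/(PP\N)
      [3,4] "which" : PP\N

S\(S\PP)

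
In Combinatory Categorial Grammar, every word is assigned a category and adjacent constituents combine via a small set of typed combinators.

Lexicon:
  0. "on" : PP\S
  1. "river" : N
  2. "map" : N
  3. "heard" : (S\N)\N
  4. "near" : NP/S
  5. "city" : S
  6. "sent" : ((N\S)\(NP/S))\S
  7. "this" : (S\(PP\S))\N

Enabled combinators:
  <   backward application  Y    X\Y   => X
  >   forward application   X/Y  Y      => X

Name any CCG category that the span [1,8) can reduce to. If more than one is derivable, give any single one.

S\(PP\S)

[0,8] S   <
  [0,1] "on" : PP\S
  [1,8] S\(PP\S)   <
    [1,7] N   <
      [1,4] S   <
        [1,2] "river" : N
        [2,4] S\N   <
          [2,3] "map" : N
          [3,4] "heard" : (S\N)\N
      [4,7] N\S   <
        [4,5] "near" : NP/S
        [5,7] (N\S)\(NP/S)   <
          [5,6] "city" : S
          [6,7] "sent" : ((N\S)\(NP/S))\S
    [7,8] "this" : (S\(PP\S))\N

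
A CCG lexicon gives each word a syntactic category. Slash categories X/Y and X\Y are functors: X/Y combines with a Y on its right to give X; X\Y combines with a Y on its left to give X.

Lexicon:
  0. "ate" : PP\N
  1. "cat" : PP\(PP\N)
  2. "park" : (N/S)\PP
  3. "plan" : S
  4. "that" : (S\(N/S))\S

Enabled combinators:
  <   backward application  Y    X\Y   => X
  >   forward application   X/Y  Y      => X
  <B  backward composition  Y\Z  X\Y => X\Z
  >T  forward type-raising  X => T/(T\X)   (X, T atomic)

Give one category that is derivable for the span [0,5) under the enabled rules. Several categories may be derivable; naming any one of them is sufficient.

[0,5] S   <
  [0,3] N/S   <
    [0,2] PP   <
      [0,1] "ate" : PP\N
      [1,2] "cat" : PP\(PP\N)
    [2,3] "park" : (N/S)\PP
  [3,5] S\(N/S)   <
    [3,4] "plan" : S
    [4,5] "that" : (S\(N/S))\S

S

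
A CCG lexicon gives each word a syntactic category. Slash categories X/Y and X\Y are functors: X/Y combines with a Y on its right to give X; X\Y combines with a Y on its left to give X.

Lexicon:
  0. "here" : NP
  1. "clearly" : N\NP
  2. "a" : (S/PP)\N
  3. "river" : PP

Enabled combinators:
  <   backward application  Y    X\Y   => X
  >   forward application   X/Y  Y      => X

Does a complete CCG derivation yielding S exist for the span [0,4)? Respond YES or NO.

YES

[0,4] S   >
  [0,3] S/PP   <
    [0,2] N   <
      [0,1] "here" : NP
      [1,2] "clearly" : N\NP
    [2,3] "a" : (S/PP)\N
  [3,4] "river" : PP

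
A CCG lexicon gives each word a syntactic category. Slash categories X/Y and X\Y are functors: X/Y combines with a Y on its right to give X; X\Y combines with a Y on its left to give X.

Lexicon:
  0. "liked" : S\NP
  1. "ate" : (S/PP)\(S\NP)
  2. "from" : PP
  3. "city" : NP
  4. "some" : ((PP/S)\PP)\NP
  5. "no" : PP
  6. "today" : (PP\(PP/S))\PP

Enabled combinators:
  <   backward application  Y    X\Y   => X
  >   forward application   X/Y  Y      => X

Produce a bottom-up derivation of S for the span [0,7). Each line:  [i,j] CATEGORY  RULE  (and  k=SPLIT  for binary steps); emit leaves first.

[0,1] S\NP  lex  "liked"
[1,2] (S/PP)\(S\NP)  lex  "ate"
[0,2] S/PP  <  k=1
[2,3] PP  lex  "from"
[3,4] NP  lex  "city"
[4,5] ((PP/S)\PP)\NP  lex  "some"
[3,5] (PP/S)\PP  <  k=4
[2,5] PP/S  <  k=3
[5,6] PP  lex  "no"
[6,7] (PP\(PP/S))\PP  lex  "today"
[5,7] PP\(PP/S)  <  k=6
[2,7] PP  <  k=5
[0,7] S  >  k=2

[0,7] S   >
  [0,2] S/PP   <
    [0,1] "liked" : S\NP
    [1,2] "ate" : (S/PP)\(S\NP)
  [2,7] PP   <
    [2,5] PP/S   <
      [2,3] "from" : PP
      [3,5] (PP/S)\PP   <
        [3,4] "city" : NP
        [4,5] "some" : ((PP/S)\PP)\NP
    [5,7] PP\(PP/S)   <
      [5,6] "no" : PP
      [6,7] "today" : (PP\(PP/S))\PP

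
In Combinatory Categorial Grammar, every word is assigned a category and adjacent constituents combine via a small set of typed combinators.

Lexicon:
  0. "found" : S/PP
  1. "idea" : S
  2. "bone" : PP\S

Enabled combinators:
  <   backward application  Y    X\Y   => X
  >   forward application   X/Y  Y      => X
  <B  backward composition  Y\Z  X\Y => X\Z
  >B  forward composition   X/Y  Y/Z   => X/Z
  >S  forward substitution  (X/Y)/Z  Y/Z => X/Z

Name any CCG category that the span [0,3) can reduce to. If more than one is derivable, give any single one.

S

[0,3] S   >
  [0,1] "found" : S/PP
  [1,3] PP   <
    [1,2] "idea" : S
    [2,3] "bone" : PP\S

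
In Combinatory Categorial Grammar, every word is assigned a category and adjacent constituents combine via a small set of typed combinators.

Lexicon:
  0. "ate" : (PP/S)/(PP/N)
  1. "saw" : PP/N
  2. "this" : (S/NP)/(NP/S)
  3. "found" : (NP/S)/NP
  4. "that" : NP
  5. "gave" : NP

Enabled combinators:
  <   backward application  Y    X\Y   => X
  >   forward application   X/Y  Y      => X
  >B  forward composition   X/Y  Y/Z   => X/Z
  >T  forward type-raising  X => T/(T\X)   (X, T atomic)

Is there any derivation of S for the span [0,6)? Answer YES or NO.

NO

(PP/S)/(PP/N) PP/N (S/NP)/(NP/S) (NP/S)/NP NP NP
CKY chart[0,6] = {N/(N\PP), NP/(NP\PP), PP, PP/(NP\NP), PP/(PP\PP), PP/(S\S), S/(S\PP)}; S ∉ chart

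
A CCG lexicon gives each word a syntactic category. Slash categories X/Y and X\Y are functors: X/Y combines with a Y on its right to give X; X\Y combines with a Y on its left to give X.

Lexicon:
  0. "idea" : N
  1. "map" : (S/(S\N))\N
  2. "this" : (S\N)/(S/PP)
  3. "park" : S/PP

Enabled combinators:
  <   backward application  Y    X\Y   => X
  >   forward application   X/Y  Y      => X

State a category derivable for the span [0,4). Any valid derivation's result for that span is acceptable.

[0,4] S   >
  [0,2] S/(S\N)   <
    [0,1] "idea" : N
    [1,2] "map" : (S/(S\N))\N
  [2,4] S\N   >
    [2,3] "this" : (S\N)/(S/PP)
    [3,4] "park" : S/PP

S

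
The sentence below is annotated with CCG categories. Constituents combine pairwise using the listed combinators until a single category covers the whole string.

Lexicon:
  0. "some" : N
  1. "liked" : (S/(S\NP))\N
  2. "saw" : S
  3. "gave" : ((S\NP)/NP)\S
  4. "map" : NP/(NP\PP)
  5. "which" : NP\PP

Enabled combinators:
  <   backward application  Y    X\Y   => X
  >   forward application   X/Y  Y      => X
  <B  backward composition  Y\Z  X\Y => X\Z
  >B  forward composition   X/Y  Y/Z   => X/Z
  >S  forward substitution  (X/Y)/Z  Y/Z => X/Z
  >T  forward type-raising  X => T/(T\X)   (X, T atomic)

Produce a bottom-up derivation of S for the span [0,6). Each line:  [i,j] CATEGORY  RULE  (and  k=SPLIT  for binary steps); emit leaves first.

[0,6] S   >
  [0,2] S/(S\NP)   <
    [0,1] "some" : N
    [1,2] "liked" : (S/(S\NP))\N
  [2,6] S\NP   >
    [2,4] (S\NP)/NP   <
      [2,3] "saw" : S
      [3,4] "gave" : ((S\NP)/NP)\S
    [4,6] NP   >
      [4,5] "map" : NP/(NP\PP)
      [5,6] "which" : NP\PP

[0,1] N  lex  "some"
[1,2] (S/(S\NP))\N  lex  "liked"
[0,2] S/(S\NP)  <  k=1
[2,3] S  lex  "saw"
[3,4] ((S\NP)/NP)\S  lex  "gave"
[2,4] (S\NP)/NP  <  k=3
[4,5] NP/(NP\PP)  lex  "map"
[5,6] NP\PP  lex  "which"
[4,6] NP  >  k=5
[2,6] S\NP  >  k=4
[0,6] S  >  k=2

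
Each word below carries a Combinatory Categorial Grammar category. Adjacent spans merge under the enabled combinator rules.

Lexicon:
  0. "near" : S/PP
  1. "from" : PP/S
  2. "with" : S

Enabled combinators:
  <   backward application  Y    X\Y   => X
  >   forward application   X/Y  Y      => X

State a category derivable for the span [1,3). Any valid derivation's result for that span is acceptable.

[0,3] S   >
  [0,1] "near" : S/PP
  [1,3] PP   >
    [1,2] "from" : PP/S
    [2,3] "with" : S

PP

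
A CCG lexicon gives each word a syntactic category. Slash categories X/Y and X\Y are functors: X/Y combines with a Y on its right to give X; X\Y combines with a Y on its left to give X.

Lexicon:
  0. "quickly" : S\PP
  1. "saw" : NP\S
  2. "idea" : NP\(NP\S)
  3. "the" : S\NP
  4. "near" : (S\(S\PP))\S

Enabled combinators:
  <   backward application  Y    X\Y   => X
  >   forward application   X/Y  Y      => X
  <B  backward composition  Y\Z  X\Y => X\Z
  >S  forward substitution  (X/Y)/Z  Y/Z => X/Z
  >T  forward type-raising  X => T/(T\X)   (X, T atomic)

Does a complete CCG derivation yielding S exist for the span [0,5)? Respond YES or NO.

YES

[0,5] S   <
  [0,1] "quickly" : S\PP
  [1,5] S\(S\PP)   <
    [1,4] S   <
      [1,3] NP   <
        [1,2] "saw" : NP\S
        [2,3] "idea" : NP\(NP\S)
      [3,4] "the" : S\NP
    [4,5] "near" : (S\(S\PP))\S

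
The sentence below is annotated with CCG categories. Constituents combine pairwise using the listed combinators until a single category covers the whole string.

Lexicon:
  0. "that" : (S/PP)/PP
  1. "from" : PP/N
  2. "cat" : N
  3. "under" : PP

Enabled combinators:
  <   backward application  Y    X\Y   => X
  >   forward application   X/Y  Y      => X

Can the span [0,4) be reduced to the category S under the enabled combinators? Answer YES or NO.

[0,4] S   >
  [0,3] S/PP   >
    [0,1] "that" : (S/PP)/PP
    [1,3] PP   >
      [1,2] "from" : PP/N
      [2,3] "cat" : N
  [3,4] "under" : PP

YES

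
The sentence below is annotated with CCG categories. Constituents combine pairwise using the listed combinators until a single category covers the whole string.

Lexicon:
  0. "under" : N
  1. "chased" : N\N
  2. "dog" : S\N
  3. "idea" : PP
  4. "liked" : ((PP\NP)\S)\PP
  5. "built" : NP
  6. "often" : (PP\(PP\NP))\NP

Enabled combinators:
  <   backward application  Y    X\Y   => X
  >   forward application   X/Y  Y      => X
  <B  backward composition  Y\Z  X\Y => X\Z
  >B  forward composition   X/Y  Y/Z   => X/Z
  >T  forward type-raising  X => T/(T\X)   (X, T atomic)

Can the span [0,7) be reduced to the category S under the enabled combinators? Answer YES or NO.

NO

N N\N S\N PP ((PP\NP)\S)\PP NP (PP\(PP\NP))\NP
CKY chart[0,7] = {N/(N\PP), NP/(NP\PP), PP, PP/(PP\PP), S/(S\PP)}; S ∉ chart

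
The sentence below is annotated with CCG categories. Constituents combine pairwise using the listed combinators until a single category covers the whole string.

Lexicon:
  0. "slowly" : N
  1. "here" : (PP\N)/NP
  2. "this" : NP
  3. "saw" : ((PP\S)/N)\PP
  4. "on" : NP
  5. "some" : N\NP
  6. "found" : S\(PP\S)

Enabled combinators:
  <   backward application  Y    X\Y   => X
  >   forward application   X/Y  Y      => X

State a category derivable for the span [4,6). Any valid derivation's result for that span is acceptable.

N

[0,7] S   <
  [0,6] PP\S   >
    [0,4] (PP\S)/N   <
      [0,3] PP   <
        [0,1] "slowly" : N
        [1,3] PP\N   >
          [1,2] "here" : (PP\N)/NP
          [2,3] "this" : NP
      [3,4] "saw" : ((PP\S)/N)\PP
    [4,6] N   <
      [4,5] "on" : NP
      [5,6] "some" : N\NP
  [6,7] "found" : S\(PP\S)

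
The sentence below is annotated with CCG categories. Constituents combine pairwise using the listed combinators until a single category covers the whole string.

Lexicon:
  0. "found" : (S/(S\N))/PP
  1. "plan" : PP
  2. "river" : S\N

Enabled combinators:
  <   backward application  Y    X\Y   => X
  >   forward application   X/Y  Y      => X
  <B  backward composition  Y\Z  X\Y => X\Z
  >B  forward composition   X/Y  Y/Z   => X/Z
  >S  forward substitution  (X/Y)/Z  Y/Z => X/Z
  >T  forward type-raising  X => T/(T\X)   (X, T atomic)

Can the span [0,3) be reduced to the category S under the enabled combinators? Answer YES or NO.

YES

[0,3] S   >
  [0,2] S/(S\N)   >
    [0,1] "found" : (S/(S\N))/PP
    [1,2] "plan" : PP
  [2,3] "river" : S\N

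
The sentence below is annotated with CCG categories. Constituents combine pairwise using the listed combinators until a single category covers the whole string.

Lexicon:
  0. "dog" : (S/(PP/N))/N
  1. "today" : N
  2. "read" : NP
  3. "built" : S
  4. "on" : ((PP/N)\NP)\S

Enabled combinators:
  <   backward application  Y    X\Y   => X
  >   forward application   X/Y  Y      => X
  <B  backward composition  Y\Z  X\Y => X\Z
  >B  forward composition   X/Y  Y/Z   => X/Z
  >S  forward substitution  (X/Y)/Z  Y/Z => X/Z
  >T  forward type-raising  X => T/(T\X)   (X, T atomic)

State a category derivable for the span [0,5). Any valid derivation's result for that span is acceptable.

[0,5] S   >
  [0,2] S/(PP/N)   >
    [0,1] "dog" : (S/(PP/N))/N
    [1,2] "today" : N
  [2,5] PP/N   <
    [2,3] "read" : NP
    [3,5] (PP/N)\NP   <
      [3,4] "built" : S
      [4,5] "on" : ((PP/N)\NP)\S

S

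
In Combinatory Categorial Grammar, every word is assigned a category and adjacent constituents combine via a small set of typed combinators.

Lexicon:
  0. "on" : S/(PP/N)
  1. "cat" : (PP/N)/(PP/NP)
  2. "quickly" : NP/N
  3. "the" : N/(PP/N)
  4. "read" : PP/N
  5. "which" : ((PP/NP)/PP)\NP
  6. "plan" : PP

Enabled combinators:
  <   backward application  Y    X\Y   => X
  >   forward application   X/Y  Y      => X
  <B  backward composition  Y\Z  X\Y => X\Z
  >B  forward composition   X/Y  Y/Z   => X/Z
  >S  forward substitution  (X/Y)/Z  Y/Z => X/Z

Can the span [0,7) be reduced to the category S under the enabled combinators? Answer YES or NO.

YES

[0,7] S   >
  [0,1] "on" : S/(PP/N)
  [1,7] PP/N   >
    [1,2] "cat" : (PP/N)/(PP/NP)
    [2,7] PP/NP   >
      [2,6] (PP/NP)/PP   <
        [2,5] NP   >
          [2,3] "quickly" : NP/N
          [3,5] N   >
            [3,4] "the" : N/(PP/N)
            [4,5] "read" : PP/N
        [5,6] "which" : ((PP/NP)/PP)\NP
      [6,7] "plan" : PP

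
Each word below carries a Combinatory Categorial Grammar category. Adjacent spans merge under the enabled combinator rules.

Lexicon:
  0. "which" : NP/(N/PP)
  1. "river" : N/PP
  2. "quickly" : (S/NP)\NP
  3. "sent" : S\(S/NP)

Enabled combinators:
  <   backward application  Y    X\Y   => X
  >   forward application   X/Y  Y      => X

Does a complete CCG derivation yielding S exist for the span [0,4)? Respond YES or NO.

[0,4] S   <
  [0,3] S/NP   <
    [0,2] NP   >
      [0,1] "which" : NP/(N/PP)
      [1,2] "river" : N/PP
    [2,3] "quickly" : (S/NP)\NP
  [3,4] "sent" : S\(S/NP)

YES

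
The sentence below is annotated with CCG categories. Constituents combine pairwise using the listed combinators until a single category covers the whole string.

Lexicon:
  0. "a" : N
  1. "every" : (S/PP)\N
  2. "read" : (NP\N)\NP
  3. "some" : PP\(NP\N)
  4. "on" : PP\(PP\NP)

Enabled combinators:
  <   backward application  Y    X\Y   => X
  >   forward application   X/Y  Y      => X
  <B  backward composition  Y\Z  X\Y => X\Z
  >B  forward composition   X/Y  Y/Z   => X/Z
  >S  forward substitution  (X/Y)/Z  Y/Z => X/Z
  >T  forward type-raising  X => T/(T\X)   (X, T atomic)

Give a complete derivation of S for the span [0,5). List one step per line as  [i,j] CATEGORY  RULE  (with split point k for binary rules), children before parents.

[0,5] S   >
  [0,2] S/PP   <
    [0,1] "a" : N
    [1,2] "every" : (S/PP)\N
  [2,5] PP   <
    [2,4] PP\NP   <B
      [2,3] "read" : (NP\N)\NP
      [3,4] "some" : PP\(NP\N)
    [4,5] "on" : PP\(PP\NP)

[0,1] N  lex  "a"
[1,2] (S/PP)\N  lex  "every"
[0,2] S/PP  <  k=1
[2,3] (NP\N)\NP  lex  "read"
[3,4] PP\(NP\N)  lex  "some"
[2,4] PP\NP  <B  k=3
[4,5] PP\(PP\NP)  lex  "on"
[2,5] PP  <  k=4
[0,5] S  >  k=2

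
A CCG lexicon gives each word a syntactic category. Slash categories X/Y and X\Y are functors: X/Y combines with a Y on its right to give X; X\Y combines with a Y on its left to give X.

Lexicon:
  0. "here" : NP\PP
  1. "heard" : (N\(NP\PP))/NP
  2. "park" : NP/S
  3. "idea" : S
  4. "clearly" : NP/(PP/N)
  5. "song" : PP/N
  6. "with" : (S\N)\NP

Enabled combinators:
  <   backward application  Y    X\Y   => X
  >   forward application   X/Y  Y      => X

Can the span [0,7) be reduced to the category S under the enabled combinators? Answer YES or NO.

[0,7] S   <
  [0,4] N   <
    [0,1] "here" : NP\PP
    [1,4] N\(NP\PP)   >
      [1,2] "heard" : (N\(NP\PP))/NP
      [2,4] NP   >
        [2,3] "park" : NP/S
        [3,4] "idea" : S
  [4,7] S\N   <
    [4,6] NP   >
      [4,5] "clearly" : NP/(PP/N)
      [5,6] "song" : PP/N
    [6,7] "with" : (S\N)\NP

YES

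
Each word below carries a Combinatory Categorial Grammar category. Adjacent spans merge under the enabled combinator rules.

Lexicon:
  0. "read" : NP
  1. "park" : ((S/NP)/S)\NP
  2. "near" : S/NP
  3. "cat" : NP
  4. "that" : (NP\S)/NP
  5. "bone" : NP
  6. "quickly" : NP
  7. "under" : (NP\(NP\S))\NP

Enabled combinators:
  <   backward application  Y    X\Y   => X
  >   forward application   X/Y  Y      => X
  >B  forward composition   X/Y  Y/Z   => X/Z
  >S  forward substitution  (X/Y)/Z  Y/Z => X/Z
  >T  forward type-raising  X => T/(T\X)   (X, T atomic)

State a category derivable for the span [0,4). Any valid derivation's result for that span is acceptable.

S/NP

[0,8] S   >
  [0,4] S/NP   >
    [0,2] (S/NP)/S   <
      [0,1] "read" : NP
      [1,2] "park" : ((S/NP)/S)\NP
    [2,4] S   >
      [2,3] "near" : S/NP
      [3,4] "cat" : NP
  [4,8] NP   <
    [4,6] NP\S   >
      [4,5] "that" : (NP\S)/NP
      [5,6] "bone" : NP
    [6,8] NP\(NP\S)   <
      [6,7] "quickly" : NP
      [7,8] "under" : (NP\(NP\S))\NP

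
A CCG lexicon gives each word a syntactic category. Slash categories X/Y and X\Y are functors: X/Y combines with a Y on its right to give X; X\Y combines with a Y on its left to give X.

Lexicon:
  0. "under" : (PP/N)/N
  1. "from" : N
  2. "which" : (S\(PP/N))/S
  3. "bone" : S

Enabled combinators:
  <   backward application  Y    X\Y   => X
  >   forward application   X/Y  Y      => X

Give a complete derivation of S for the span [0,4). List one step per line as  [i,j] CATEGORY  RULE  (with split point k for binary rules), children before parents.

[0,4] S   <
  [0,2] PP/N   >
    [0,1] "under" : (PP/N)/N
    [1,2] "from" : N
  [2,4] S\(PP/N)   >
    [2,3] "which" : (S\(PP/N))/S
    [3,4] "bone" : S

[0,1] (PP/N)/N  lex  "under"
[1,2] N  lex  "from"
[0,2] PP/N  >  k=1
[2,3] (S\(PP/N))/S  lex  "which"
[3,4] S  lex  "bone"
[2,4] S\(PP/N)  >  k=3
[0,4] S  <  k=2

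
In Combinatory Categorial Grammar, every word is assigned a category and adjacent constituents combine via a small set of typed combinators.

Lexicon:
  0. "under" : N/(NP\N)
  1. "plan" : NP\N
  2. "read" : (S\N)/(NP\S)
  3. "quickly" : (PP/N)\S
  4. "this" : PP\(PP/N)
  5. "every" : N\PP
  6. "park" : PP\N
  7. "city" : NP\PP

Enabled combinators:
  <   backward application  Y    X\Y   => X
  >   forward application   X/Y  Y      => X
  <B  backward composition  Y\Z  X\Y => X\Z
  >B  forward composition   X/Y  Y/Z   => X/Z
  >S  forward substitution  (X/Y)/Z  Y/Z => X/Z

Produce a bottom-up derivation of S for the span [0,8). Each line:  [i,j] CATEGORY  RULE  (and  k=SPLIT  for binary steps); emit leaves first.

[0,8] S   <
  [0,2] N   >
    [0,1] "under" : N/(NP\N)
    [1,2] "plan" : NP\N
  [2,8] S\N   >
    [2,3] "read" : (S\N)/(NP\S)
    [3,8] NP\S   <B
      [3,6] N\S   <B
        [3,5] PP\S   <B
          [3,4] "quickly" : (PP/N)\S
          [4,5] "this" : PP\(PP/N)
        [5,6] "every" : N\PP
      [6,8] NP\N   <B
        [6,7] "park" : PP\N
        [7,8] "city" : NP\PP

[0,1] N/(NP\N)  lex  "under"
[1,2] NP\N  lex  "plan"
[0,2] N  >  k=1
[2,3] (S\N)/(NP\S)  lex  "read"
[3,4] (PP/N)\S  lex  "quickly"
[4,5] PP\(PP/N)  lex  "this"
[3,5] PP\S  <B  k=4
[5,6] N\PP  lex  "every"
[3,6] N\S  <B  k=5
[6,7] PP\N  lex  "park"
[7,8] NP\PP  lex  "city"
[6,8] NP\N  <B  k=7
[3,8] NP\S  <B  k=6
[2,8] S\N  >  k=3
[0,8] S  <  k=2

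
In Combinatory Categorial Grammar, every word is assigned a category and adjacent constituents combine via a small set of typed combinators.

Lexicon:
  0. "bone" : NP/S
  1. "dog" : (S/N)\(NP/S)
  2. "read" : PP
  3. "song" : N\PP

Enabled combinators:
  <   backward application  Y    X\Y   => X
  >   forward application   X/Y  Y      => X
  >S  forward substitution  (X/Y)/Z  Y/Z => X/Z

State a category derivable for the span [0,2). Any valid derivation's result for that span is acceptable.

[0,4] S   >
  [0,2] S/N   <
    [0,1] "bone" : NP/S
    [1,2] "dog" : (S/N)\(NP/S)
  [2,4] N   <
    [2,3] "read" : PP
    [3,4] "song" : N\PP

S/N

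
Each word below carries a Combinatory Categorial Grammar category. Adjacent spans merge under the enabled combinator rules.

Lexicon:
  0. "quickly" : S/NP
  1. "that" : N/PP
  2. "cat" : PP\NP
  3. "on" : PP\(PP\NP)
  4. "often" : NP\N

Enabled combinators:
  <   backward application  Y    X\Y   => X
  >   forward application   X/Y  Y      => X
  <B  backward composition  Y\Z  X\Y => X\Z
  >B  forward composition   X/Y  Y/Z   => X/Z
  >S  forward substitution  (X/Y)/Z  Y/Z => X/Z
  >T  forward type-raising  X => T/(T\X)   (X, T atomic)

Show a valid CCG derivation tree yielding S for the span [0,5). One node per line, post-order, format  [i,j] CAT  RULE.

[0,5] S   >
  [0,1] "quickly" : S/NP
  [1,5] NP   <
    [1,4] N   >
      [1,2] "that" : N/PP
      [2,4] PP   <
        [2,3] "cat" : PP\NP
        [3,4] "on" : PP\(PP\NP)
    [4,5] "often" : NP\N

[0,1] S/NP  lex  "quickly"
[1,2] N/PP  lex  "that"
[2,3] PP\NP  lex  "cat"
[3,4] PP\(PP\NP)  lex  "on"
[2,4] PP  <  k=3
[1,4] N  >  k=2
[4,5] NP\N  lex  "often"
[1,5] NP  <  k=4
[0,5] S  >  k=1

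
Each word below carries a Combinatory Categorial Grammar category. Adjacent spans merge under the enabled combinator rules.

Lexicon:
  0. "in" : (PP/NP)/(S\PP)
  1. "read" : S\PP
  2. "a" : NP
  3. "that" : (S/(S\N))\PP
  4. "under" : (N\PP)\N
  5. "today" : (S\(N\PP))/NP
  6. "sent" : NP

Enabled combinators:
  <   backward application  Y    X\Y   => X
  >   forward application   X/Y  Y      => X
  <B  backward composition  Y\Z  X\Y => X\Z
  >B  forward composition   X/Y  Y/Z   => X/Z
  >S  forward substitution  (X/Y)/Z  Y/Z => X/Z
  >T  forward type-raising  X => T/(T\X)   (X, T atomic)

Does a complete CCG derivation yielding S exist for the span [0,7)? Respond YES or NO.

YES

[0,7] S   >
  [0,4] S/(S\N)   <
    [0,3] PP   >
      [0,2] PP/NP   >
        [0,1] "in" : (PP/NP)/(S\PP)
        [1,2] "read" : S\PP
      [2,3] "a" : NP
    [3,4] "that" : (S/(S\N))\PP
  [4,7] S\N   <B
    [4,5] "under" : (N\PP)\N
    [5,7] S\(N\PP)   >
      [5,6] "today" : (S\(N\PP))/NP
      [6,7] "sent" : NP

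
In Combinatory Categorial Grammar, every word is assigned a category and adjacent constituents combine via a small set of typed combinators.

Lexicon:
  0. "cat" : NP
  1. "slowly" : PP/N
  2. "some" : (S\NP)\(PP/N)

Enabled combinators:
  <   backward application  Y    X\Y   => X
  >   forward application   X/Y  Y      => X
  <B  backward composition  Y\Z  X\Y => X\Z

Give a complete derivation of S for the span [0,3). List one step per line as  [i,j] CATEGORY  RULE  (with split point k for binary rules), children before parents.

[0,1] NP  lex  "cat"
[1,2] PP/N  lex  "slowly"
[2,3] (S\NP)\(PP/N)  lex  "some"
[1,3] S\NP  <  k=2
[0,3] S  <  k=1

[0,3] S   <
  [0,1] "cat" : NP
  [1,3] S\NP   <
    [1,2] "slowly" : PP/N
    [2,3] "some" : (S\NP)\(PP/N)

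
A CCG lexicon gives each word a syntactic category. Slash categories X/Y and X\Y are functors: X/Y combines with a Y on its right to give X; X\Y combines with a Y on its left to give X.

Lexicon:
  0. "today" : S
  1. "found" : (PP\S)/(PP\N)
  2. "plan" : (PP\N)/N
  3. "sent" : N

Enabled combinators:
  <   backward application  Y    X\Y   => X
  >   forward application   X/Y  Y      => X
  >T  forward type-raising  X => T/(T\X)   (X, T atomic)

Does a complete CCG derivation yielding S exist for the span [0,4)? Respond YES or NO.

S (PP\S)/(PP\N) (PP\N)/N N
CKY chart[0,4] = {N/(N\PP), NP/(NP\PP), PP, PP/(PP\PP), S/(S\PP)}; S ∉ chart

NO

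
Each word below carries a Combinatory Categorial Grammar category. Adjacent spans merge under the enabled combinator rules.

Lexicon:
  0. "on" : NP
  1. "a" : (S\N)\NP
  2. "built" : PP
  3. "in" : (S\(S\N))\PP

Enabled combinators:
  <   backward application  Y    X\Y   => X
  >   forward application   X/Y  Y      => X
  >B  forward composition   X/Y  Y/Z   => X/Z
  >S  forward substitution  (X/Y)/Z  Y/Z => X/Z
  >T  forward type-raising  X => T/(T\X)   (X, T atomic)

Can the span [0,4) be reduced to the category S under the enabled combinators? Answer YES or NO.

YES

[0,4] S   <
  [0,2] S\N   <
    [0,1] "on" : NP
    [1,2] "a" : (S\N)\NP
  [2,4] S\(S\N)   <
    [2,3] "built" : PP
    [3,4] "in" : (S\(S\N))\PP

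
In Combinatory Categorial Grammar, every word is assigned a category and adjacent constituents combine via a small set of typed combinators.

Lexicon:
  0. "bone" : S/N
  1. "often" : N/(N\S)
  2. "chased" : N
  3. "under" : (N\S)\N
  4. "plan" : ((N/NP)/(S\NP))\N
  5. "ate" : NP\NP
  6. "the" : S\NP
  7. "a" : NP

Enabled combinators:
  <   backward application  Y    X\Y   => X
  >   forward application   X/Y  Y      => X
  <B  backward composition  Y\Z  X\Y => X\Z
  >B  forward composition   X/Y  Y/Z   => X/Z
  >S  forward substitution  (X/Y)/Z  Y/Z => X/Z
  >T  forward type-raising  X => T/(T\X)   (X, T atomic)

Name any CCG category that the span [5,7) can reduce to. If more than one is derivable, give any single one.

S\NP

[0,8] S   >
  [0,1] "bone" : S/N
  [1,8] N   >
    [1,7] N/NP   >
      [1,5] (N/NP)/(S\NP)   <
        [1,4] N   >
          [1,2] "often" : N/(N\S)
          [2,4] N\S   <
            [2,3] "chased" : N
            [3,4] "under" : (N\S)\N
        [4,5] "plan" : ((N/NP)/(S\NP))\N
      [5,7] S\NP   <B
        [5,6] "ate" : NP\NP
        [6,7] "the" : S\NP
    [7,8] "a" : NP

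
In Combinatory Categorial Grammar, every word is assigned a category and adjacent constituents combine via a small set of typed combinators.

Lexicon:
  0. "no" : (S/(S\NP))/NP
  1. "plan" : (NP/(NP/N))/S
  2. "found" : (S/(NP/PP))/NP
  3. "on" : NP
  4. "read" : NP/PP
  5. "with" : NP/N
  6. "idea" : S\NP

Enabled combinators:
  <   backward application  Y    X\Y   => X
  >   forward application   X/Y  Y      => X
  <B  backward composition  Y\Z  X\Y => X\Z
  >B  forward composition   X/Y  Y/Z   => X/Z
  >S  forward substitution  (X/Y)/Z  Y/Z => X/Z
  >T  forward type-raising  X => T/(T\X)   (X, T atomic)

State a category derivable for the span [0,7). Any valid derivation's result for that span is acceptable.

[0,7] S   >
  [0,6] S/(S\NP)   >
    [0,1] "no" : (S/(S\NP))/NP
    [1,6] NP   >
      [1,5] NP/(NP/N)   >
        [1,2] "plan" : (NP/(NP/N))/S
        [2,5] S   >
          [2,4] S/(NP/PP)   >
            [2,3] "found" : (S/(NP/PP))/NP
            [3,4] "on" : NP
          [4,5] "read" : NP/PP
      [5,6] "with" : NP/N
  [6,7] "idea" : S\NP

S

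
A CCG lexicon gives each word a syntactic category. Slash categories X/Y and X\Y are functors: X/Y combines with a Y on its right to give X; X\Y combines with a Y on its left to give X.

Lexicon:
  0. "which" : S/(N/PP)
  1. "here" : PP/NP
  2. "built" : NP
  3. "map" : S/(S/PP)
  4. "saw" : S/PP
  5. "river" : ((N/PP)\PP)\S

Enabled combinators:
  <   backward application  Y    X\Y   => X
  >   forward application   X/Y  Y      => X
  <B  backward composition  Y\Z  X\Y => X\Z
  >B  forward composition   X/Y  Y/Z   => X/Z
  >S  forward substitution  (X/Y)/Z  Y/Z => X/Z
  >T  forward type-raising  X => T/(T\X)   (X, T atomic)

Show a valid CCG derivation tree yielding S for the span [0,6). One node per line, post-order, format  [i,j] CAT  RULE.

[0,6] S   >
  [0,1] "which" : S/(N/PP)
  [1,6] N/PP   <
    [1,3] PP   >
      [1,2] "here" : PP/NP
      [2,3] "built" : NP
    [3,6] (N/PP)\PP   <
      [3,5] S   >
        [3,4] "map" : S/(S/PP)
        [4,5] "saw" : S/PP
      [5,6] "river" : ((N/PP)\PP)\S

[0,1] S/(N/PP)  lex  "which"
[1,2] PP/NP  lex  "here"
[2,3] NP  lex  "built"
[1,3] PP  >  k=2
[3,4] S/(S/PP)  lex  "map"
[4,5] S/PP  lex  "saw"
[3,5] S  >  k=4
[5,6] ((N/PP)\PP)\S  lex  "river"
[3,6] (N/PP)\PP  <  k=5
[1,6] N/PP  <  k=3
[0,6] S  >  k=1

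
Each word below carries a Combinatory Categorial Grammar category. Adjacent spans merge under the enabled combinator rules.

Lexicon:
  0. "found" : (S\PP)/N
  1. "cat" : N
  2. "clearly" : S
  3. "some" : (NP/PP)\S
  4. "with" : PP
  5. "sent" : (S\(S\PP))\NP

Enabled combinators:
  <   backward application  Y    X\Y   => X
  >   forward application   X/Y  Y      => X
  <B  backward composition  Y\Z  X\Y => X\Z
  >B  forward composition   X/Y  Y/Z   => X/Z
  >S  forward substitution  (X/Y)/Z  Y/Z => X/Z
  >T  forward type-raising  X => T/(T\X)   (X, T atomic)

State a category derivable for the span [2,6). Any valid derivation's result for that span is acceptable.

S\(S\PP)

[0,6] S   <
  [0,2] S\PP   >
    [0,1] "found" : (S\PP)/N
    [1,2] "cat" : N
  [2,6] S\(S\PP)   <
    [2,5] NP   >
      [2,4] NP/PP   <
        [2,3] "clearly" : S
        [3,4] "some" : (NP/PP)\S
      [4,5] "with" : PP
    [5,6] "sent" : (S\(S\PP))\NP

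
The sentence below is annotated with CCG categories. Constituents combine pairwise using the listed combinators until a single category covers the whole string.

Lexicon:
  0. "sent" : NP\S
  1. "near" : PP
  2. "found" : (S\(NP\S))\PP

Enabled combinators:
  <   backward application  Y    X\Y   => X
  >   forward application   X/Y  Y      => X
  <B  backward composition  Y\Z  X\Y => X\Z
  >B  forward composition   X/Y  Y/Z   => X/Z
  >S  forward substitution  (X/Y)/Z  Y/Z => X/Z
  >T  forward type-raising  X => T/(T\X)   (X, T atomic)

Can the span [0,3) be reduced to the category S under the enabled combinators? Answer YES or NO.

[0,3] S   <
  [0,1] "sent" : NP\S
  [1,3] S\(NP\S)   <
    [1,2] "near" : PP
    [2,3] "found" : (S\(NP\S))\PP

YES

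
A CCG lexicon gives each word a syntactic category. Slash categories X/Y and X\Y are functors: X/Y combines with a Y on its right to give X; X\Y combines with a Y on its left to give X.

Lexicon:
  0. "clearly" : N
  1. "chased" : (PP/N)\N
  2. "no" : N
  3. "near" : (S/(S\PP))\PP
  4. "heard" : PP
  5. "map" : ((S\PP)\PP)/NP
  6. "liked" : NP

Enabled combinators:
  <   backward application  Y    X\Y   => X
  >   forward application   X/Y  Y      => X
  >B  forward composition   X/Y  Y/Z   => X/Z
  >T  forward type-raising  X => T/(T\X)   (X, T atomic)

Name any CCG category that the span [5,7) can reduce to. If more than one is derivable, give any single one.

[0,7] S   >
  [0,4] S/(S\PP)   <
    [0,3] PP   >
      [0,2] PP/N   <
        [0,1] "clearly" : N
        [1,2] "chased" : (PP/N)\N
      [2,3] "no" : N
    [3,4] "near" : (S/(S\PP))\PP
  [4,7] S\PP   <
    [4,5] "heard" : PP
    [5,7] (S\PP)\PP   >
      [5,6] "map" : ((S\PP)\PP)/NP
      [6,7] "liked" : NP

(S\PP)\PP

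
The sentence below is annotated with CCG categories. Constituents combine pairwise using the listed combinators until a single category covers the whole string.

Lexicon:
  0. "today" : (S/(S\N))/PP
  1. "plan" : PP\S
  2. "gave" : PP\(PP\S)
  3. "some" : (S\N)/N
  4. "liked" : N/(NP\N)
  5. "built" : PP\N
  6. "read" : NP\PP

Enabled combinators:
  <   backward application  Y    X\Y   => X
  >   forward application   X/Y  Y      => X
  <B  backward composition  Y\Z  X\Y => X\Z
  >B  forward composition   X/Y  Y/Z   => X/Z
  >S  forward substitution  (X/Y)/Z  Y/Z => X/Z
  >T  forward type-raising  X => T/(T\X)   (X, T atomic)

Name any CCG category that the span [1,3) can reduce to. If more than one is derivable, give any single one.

PP

[0,7] S   >
  [0,3] S/(S\N)   >
    [0,1] "today" : (S/(S\N))/PP
    [1,3] PP   <
      [1,2] "plan" : PP\S
      [2,3] "gave" : PP\(PP\S)
  [3,7] S\N   >
    [3,4] "some" : (S\N)/N
    [4,7] N   >
      [4,5] "liked" : N/(NP\N)
      [5,7] NP\N   <B
        [5,6] "built" : PP\N
        [6,7] "read" : NP\PP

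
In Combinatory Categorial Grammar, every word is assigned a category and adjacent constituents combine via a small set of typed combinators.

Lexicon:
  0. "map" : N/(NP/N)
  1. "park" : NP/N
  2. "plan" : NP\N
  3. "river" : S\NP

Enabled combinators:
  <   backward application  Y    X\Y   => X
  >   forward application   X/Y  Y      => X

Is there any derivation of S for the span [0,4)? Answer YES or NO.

YES

[0,4] S   <
  [0,3] NP   <
    [0,2] N   >
      [0,1] "map" : N/(NP/N)
      [1,2] "park" : NP/N
    [2,3] "plan" : NP\N
  [3,4] "river" : S\NP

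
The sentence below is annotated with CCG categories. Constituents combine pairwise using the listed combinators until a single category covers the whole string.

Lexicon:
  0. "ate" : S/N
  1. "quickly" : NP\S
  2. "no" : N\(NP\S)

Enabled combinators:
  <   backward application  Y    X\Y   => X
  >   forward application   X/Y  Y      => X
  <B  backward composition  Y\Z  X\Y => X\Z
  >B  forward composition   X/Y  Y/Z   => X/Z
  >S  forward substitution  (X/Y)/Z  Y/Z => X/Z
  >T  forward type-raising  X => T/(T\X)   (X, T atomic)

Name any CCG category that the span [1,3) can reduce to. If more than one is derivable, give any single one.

[0,3] S   >
  [0,1] "ate" : S/N
  [1,3] N   <
    [1,2] "quickly" : NP\S
    [2,3] "no" : N\(NP\S)

N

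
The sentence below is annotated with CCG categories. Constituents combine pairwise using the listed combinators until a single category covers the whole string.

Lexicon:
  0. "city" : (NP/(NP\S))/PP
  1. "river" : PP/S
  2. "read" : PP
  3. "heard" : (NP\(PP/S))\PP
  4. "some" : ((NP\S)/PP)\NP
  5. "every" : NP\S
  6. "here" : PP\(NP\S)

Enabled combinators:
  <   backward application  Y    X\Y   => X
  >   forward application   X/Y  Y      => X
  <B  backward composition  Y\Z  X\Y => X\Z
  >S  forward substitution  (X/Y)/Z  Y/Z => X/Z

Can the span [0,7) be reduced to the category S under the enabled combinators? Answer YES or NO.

NO

(NP/(NP\S))/PP PP/S PP (NP\(PP/S))\PP ((NP\S)/PP)\NP NP\S PP\(NP\S)
CKY chart[0,7] = {NP}; S ∉ chart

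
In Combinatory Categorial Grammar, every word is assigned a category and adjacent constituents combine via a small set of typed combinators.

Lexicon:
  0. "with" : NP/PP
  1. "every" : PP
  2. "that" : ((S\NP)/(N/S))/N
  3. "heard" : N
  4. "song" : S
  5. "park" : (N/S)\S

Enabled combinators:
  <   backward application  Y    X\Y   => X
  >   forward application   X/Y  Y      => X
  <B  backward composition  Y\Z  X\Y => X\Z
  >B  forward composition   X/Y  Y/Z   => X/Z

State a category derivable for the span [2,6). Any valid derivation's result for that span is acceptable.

S\NP

[0,6] S   <
  [0,2] NP   >
    [0,1] "with" : NP/PP
    [1,2] "every" : PP
  [2,6] S\NP   >
    [2,4] (S\NP)/(N/S)   >
      [2,3] "that" : ((S\NP)/(N/S))/N
      [3,4] "heard" : N
    [4,6] N/S   <
      [4,5] "song" : S
      [5,6] "park" : (N/S)\S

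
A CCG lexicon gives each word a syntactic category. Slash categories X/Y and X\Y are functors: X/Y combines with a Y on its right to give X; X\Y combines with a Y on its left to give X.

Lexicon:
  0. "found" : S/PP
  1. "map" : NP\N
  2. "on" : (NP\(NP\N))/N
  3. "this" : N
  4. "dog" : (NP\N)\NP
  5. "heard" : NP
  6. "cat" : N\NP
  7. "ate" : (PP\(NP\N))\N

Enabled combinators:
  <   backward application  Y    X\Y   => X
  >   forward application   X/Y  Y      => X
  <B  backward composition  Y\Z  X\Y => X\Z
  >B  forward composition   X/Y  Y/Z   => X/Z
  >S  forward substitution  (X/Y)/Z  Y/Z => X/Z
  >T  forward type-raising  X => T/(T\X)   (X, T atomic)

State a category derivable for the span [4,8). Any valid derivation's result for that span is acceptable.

[0,8] S   >
  [0,1] "found" : S/PP
  [1,8] PP   <
    [1,4] NP   <
      [1,2] "map" : NP\N
      [2,4] NP\(NP\N)   >
        [2,3] "on" : (NP\(NP\N))/N
        [3,4] "this" : N
    [4,8] PP\NP   <B
      [4,5] "dog" : (NP\N)\NP
      [5,8] PP\(NP\N)   <
        [5,7] N   >
          [5,6] N/(N\NP)   >T
            [5,6] "heard" : NP
          [6,7] "cat" : N\NP
        [7,8] "ate" : (PP\(NP\N))\N

PP\NP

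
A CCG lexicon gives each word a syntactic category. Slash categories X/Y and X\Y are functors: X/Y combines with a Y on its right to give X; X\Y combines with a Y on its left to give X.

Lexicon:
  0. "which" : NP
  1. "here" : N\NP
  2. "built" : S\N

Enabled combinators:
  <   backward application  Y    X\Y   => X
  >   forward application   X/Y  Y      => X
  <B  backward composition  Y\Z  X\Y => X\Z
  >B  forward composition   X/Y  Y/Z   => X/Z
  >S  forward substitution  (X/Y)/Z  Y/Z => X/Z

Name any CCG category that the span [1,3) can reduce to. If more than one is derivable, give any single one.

S\NP

[0,3] S   <
  [0,1] "which" : NP
  [1,3] S\NP   <B
    [1,2] "here" : N\NP
    [2,3] "built" : S\N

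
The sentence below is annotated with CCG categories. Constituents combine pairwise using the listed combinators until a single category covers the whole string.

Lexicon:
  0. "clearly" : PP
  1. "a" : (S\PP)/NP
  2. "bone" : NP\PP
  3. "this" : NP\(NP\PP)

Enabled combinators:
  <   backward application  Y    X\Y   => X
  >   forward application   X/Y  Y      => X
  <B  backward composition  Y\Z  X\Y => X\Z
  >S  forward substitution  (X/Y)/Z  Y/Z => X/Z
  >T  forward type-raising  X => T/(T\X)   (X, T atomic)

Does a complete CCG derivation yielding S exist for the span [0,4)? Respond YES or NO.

YES

[0,4] S   >
  [0,1] S/(S\PP)   >T
    [0,1] "clearly" : PP
  [1,4] S\PP   >
    [1,2] "a" : (S\PP)/NP
    [2,4] NP   <
      [2,3] "bone" : NP\PP
      [3,4] "this" : NP\(NP\PP)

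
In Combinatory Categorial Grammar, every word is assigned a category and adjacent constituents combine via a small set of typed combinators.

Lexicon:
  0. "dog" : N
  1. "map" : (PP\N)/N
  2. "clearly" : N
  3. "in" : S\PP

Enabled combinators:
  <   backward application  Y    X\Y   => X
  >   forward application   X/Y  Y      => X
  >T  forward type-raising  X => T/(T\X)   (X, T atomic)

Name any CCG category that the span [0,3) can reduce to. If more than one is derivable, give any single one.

PP

[0,4] S   <
  [0,3] PP   >
    [0,1] PP/(PP\N)   >T
      [0,1] "dog" : N
    [1,3] PP\N   >
      [1,2] "map" : (PP\N)/N
      [2,3] "clearly" : N
  [3,4] "in" : S\PP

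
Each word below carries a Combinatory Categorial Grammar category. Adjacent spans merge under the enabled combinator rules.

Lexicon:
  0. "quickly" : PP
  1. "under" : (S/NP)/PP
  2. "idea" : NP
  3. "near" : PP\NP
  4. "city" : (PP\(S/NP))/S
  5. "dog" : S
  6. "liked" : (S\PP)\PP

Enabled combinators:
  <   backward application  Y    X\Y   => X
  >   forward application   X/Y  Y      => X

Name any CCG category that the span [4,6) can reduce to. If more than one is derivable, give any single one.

[0,7] S   <
  [0,1] "quickly" : PP
  [1,7] S\PP   <
    [1,6] PP   <
      [1,4] S/NP   >
        [1,2] "under" : (S/NP)/PP
        [2,4] PP   <
          [2,3] "idea" : NP
          [3,4] "near" : PP\NP
      [4,6] PP\(S/NP)   >
        [4,5] "city" : (PP\(S/NP))/S
        [5,6] "dog" : S
    [6,7] "liked" : (S\PP)\PP

PP\(S/NP)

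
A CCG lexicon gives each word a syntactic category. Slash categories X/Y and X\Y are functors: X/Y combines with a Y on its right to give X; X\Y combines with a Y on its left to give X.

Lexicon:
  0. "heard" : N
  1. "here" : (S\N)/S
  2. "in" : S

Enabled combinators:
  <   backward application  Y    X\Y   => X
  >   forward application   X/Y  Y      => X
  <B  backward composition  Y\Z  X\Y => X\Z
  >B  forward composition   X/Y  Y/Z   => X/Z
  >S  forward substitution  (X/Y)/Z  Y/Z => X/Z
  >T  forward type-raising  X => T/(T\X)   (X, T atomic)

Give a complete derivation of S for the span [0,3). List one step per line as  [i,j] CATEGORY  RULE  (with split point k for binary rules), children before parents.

[0,3] S   <
  [0,1] "heard" : N
  [1,3] S\N   >
    [1,2] "here" : (S\N)/S
    [2,3] "in" : S

[0,1] N  lex  "heard"
[1,2] (S\N)/S  lex  "here"
[2,3] S  lex  "in"
[1,3] S\N  >  k=2
[0,3] S  <  k=1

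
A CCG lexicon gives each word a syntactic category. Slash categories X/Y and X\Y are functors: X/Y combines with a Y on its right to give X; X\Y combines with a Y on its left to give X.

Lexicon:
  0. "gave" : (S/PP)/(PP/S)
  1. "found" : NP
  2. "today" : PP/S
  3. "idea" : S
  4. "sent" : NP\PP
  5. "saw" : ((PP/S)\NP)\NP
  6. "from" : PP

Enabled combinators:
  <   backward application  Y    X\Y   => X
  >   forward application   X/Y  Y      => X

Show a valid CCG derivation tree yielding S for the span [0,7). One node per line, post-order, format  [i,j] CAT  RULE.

[0,1] (S/PP)/(PP/S)  lex  "gave"
[1,2] NP  lex  "found"
[2,3] PP/S  lex  "today"
[3,4] S  lex  "idea"
[2,4] PP  >  k=3
[4,5] NP\PP  lex  "sent"
[2,5] NP  <  k=4
[5,6] ((PP/S)\NP)\NP  lex  "saw"
[2,6] (PP/S)\NP  <  k=5
[1,6] PP/S  <  k=2
[0,6] S/PP  >  k=1
[6,7] PP  lex  "from"
[0,7] S  >  k=6

[0,7] S   >
  [0,6] S/PP   >
    [0,1] "gave" : (S/PP)/(PP/S)
    [1,6] PP/S   <
      [1,2] "found" : NP
      [2,6] (PP/S)\NP   <
        [2,5] NP   <
          [2,4] PP   >
            [2,3] "today" : PP/S
            [3,4] "idea" : S
          [4,5] "sent" : NP\PP
        [5,6] "saw" : ((PP/S)\NP)\NP
  [6,7] "from" : PP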